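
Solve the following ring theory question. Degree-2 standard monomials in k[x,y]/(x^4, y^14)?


k[x,y], I = (x^4, y^14), d = 2
Need i < 4 and d-i < 14.
Range: 0 <= i <= 2.
H(2) = 3


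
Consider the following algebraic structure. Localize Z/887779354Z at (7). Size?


7-primary part: 887779354=7^9*22
Size=7^9=40353607


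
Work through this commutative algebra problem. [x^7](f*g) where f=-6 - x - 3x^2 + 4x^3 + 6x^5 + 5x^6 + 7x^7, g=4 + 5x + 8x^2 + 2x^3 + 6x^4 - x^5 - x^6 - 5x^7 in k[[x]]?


[x^7] = sum a_i*b_j, i+j=7
  -6*-5=30
  -1*-1=1
  -3*-1=3
  4*6=24
  6*8=48
  5*5=25
  7*4=28
Sum=159


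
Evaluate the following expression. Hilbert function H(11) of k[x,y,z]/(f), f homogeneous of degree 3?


C(13,2)-C(10,2)=78-45=33


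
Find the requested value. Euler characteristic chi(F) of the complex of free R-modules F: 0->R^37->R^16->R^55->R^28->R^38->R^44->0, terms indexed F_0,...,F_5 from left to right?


chi = sum (-1)^i * rank:
(-1)^0*37=37
(-1)^1*16=-16
(-1)^2*55=55
(-1)^3*28=-28
(-1)^4*38=38
(-1)^5*44=-44
chi=42


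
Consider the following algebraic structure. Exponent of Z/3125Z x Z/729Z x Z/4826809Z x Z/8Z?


Exponent = lcm of the cyclic orders; pairwise coprime => product.
5^5*3^6*13^6*2^3=3125*729*4826809*8=87968594025000


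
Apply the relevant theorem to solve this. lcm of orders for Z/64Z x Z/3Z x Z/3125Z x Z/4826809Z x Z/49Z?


Exponent = lcm of the cyclic orders; pairwise coprime => product.
2^6*3^1*5^5*13^6*7^2=64*3*3125*4826809*49=141908184600000


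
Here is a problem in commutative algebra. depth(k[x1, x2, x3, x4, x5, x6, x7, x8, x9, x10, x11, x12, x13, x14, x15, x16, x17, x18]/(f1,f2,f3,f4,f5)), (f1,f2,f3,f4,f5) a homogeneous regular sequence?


depth(R)=18
depth(R/I)=18-5=13


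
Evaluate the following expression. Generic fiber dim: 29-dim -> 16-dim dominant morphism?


dim(fiber)=dim(X)-dim(Y)=29-16=13


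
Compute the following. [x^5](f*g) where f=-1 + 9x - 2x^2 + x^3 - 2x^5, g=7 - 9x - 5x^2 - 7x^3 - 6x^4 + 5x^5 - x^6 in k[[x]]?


[x^5] = sum a_i*b_j, i+j=5
  -1*5=-5
  9*-6=-54
  -2*-7=14
  1*-5=-5
  -2*7=-14
Sum=-64


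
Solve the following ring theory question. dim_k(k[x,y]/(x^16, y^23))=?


Basis: x^i*y^j, i<16, j<23
16*23=368


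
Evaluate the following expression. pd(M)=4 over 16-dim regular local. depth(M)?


pd+depth=depth(R)=16
depth=16-4=12


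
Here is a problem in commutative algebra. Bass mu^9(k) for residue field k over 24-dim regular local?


C(n,i)=C(24,9)=1307504


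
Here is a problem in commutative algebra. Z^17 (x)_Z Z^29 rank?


rank(M(x)N) = rank(M)*rank(N)
17*29 = 493


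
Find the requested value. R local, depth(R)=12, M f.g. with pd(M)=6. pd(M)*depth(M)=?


pd+depth=12
depth=12-6=6
pd*depth=6*6=36


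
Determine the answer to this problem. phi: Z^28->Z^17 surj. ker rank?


rank(ker) = 28-17 = 11


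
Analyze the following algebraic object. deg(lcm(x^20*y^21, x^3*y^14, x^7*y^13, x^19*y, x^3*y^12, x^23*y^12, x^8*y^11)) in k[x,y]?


lcm = componentwise max:
x: max(20,3,7,19,3,23,8)=23
y: max(21,14,13,1,12,12,11)=21
Total=23+21=44


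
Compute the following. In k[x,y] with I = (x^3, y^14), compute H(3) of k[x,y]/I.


k[x,y], I = (x^3, y^14), d = 3
Need i < 3 and d-i < 14.
Range: 0 <= i <= 2.
H(3) = 3


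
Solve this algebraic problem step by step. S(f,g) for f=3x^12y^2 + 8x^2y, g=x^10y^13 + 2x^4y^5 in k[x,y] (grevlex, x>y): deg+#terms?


LT(f)=3x^12y^2, LT(g)=x^10y^13
lcm(LM)=x^12y^13
S(f,g) (scaled by 3 to clear denominators) = y^11*f - 3x^2*g = 8x^2y^12 - 6x^6y^5
2 terms, deg 14.
14+2=16


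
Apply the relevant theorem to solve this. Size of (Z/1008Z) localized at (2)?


2-primary part: 1008=2^4*63
Size=2^4=16


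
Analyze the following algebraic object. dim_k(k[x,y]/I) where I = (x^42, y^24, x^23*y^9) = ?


k[x,y]/I, I = (x^42, y^24, x^23*y^9)
Rect: 42x24=1008. Corner: (42-23)x(24-9)=285.
dim = 1008-285 = 723


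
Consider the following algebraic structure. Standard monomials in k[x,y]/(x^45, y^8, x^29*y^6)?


k[x,y]/I, I = (x^45, y^8, x^29*y^6)
Rect: 45x8=360. Corner: (45-29)x(8-6)=32.
dim = 360-32 = 328


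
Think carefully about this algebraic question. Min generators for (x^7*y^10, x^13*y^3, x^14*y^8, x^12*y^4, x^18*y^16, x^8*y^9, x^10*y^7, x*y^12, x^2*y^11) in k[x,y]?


Remove redundant (divisible by others).
x^14*y^8 redundant.
x^18*y^16 redundant.
Min: x^13*y^3, x^12*y^4, x^10*y^7, x^8*y^9, x^7*y^10, x^2*y^11, x*y^12
Count=7


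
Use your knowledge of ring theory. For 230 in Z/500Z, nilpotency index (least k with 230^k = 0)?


230^k mod 500:
k=1: 230
k=2: 400
k=3: 0
First zero at k = 3


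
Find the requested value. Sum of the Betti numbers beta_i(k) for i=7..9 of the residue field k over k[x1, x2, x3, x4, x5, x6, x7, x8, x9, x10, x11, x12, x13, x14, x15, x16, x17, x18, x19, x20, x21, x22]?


Koszul resolution: beta_i(k)=C(n,i), n=22
C(22,7)=170544, C(22,8)=319770, C(22,9)=497420
Sum=987734


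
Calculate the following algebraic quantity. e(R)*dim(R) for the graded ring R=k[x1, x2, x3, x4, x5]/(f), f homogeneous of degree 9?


e(R)=deg(f)=9, dim(R)=5-1=4
e*dim=9*4=36


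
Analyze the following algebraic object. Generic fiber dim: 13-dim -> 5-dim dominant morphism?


dim(fiber)=dim(X)-dim(Y)=13-5=8


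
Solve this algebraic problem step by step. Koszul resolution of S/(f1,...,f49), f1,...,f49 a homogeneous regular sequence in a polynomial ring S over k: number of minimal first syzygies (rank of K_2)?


Regular sequence => Koszul complex is the minimal free resolution.
Syz_1 minimally generated by Koszul relations f_i*e_j - f_j*e_i (i<j): mu(Syz_1) = beta_2 = C(m,2) = m(m-1)/2
m=49
49*48/2 = 1176


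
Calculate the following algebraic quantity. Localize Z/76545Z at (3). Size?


3-primary part: 76545=3^7*35
Size=3^7=2187


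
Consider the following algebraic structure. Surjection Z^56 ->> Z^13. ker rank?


rank(ker) = 56-13 = 43


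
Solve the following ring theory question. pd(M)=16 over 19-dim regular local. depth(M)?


pd+depth=depth(R)=19
depth=19-16=3


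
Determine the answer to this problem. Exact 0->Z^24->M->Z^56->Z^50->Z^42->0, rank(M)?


Alt sum=0:
(-1)^0*24 + (-1)^1*? + (-1)^2*56 + (-1)^3*50 + (-1)^4*42=0
rank(M)=72


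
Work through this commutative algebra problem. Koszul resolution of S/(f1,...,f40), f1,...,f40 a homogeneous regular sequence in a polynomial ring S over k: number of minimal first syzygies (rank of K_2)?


Regular sequence => Koszul complex is the minimal free resolution.
Syz_1 minimally generated by Koszul relations f_i*e_j - f_j*e_i (i<j): mu(Syz_1) = beta_2 = C(m,2) = m(m-1)/2
m=40
40*39/2 = 780


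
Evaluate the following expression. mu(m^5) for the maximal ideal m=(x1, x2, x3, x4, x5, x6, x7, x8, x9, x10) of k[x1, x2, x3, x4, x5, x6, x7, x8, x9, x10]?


Graded Nakayama: mu(m^d) = dim_k (m^d/m^(d+1)) = #degree-5 monomials in 10 vars
C(n+d-1,d)=C(14,5)=2002


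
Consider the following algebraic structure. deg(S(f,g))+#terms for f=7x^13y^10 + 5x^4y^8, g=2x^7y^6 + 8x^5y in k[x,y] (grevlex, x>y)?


LT(f)=7x^13y^10, LT(g)=2x^7y^6
lcm(LM)=x^13y^10
S(f,g) (scaled by 14 to clear denominators) = 2*f - 7x^6y^4*g = -56x^11y^5 + 10x^4y^8
2 terms, deg 16.
16+2=18


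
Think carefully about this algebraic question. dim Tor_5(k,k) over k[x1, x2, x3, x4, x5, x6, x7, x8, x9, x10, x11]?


Koszul: C(n,i)=C(11,5)=462


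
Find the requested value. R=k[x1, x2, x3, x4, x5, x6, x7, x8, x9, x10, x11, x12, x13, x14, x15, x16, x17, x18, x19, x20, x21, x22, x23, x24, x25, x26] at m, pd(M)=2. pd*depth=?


pd+depth=26
depth=26-2=24
pd*depth=2*24=48


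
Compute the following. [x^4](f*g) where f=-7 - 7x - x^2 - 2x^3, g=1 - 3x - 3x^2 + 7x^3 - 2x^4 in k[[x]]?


[x^4] = sum a_i*b_j, i+j=4
  -7*-2=14
  -7*7=-49
  -1*-3=3
  -2*-3=6
Sum=-26


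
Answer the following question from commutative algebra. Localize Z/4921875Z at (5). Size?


5-primary part: 4921875=5^7*63
Size=5^7=78125


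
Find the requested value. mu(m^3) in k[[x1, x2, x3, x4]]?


C(n+d-1,d)=C(6,3)=20


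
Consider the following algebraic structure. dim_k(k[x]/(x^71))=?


Basis: 1,x,...,x^70
dim=71


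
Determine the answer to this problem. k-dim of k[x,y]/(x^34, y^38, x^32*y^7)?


k[x,y]/I, I = (x^34, y^38, x^32*y^7)
Rect: 34x38=1292. Corner: (34-32)x(38-7)=62.
dim = 1292-62 = 1230


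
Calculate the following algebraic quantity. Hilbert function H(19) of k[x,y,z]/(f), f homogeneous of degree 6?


C(21,2)-C(15,2)=210-105=105


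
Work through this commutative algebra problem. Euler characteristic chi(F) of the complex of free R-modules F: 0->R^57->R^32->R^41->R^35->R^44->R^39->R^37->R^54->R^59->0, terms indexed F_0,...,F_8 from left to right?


chi = sum (-1)^i * rank:
(-1)^0*57=57
(-1)^1*32=-32
(-1)^2*41=41
(-1)^3*35=-35
(-1)^4*44=44
(-1)^5*39=-39
(-1)^6*37=37
(-1)^7*54=-54
(-1)^8*59=59
chi=78


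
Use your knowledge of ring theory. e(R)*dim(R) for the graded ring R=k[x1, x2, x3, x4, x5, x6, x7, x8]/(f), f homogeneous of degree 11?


e(R)=deg(f)=11, dim(R)=8-1=7
e*dim=11*7=77


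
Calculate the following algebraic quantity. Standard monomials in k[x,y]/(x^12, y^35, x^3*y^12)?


k[x,y]/I, I = (x^12, y^35, x^3*y^12)
Rect: 12x35=420. Corner: (12-3)x(35-12)=207.
dim = 420-207 = 213


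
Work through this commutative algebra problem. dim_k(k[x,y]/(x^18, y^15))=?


Basis: x^i*y^j, i<18, j<15
18*15=270


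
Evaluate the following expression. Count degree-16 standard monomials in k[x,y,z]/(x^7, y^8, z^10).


Need i<7, j<8, k<10 with i+j+k=16.
For each i, j ranges over max(0,16-i-9)..min(7,16-i):
  i=0: j in [7,7] -> 1
  i=1: j in [6,7] -> 2
  i=2: j in [5,7] -> 3
  i=3: j in [4,7] -> 4
  i=4: j in [3,7] -> 5
  i=5: j in [2,7] -> 6
  i=6: j in [1,7] -> 7
H(16) = 1+2+3+4+5+6+7 = 28


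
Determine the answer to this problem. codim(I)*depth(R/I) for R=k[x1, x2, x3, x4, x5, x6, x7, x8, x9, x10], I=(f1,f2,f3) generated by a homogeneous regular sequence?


codim=3, depth=dim(R/I)=10-3=7
Product=3*7=21


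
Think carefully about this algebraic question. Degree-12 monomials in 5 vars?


C(d+n-1,n-1)=C(16,4)=1820


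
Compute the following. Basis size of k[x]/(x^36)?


Basis: 1,x,...,x^35
dim=36


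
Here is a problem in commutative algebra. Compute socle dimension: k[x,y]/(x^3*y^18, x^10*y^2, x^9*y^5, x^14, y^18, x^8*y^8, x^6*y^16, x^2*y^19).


Socle = ann(m) = span of standard monomials u with x*u, y*u in I (staircase corners).
Redundant generators: x^2*y^19, x^3*y^18
Minimal generators: x^14, x^10*y^2, x^9*y^5, x^8*y^8, x^6*y^16, y^18
Corners: x^5y^17, x^7y^15, x^8y^7, x^9y^4, x^13y
Socle dim=5


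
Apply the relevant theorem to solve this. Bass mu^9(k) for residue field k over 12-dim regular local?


C(n,i)=C(12,9)=220


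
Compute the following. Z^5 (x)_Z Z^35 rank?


rank(M(x)N) = rank(M)*rank(N)
5*35 = 175


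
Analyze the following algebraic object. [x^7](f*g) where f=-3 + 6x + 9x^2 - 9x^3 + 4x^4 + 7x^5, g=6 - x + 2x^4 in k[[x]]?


[x^7] = sum a_i*b_j, i+j=7
  -9*2=-18
Sum=-18


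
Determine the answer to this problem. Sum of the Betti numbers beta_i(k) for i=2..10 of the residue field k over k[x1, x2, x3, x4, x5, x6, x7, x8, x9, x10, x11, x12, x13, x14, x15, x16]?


Koszul resolution: beta_i(k)=C(n,i), n=16
C(16,2)=120, C(16,3)=560, C(16,4)=1820, C(16,5)=4368, C(16,6)=8008, C(16,7)=11440, C(16,8)=12870, C(16,9)=11440, C(16,10)=8008
Sum=58634


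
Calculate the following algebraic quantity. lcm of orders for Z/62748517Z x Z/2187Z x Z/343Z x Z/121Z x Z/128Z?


Exponent = lcm of the cyclic orders; pairwise coprime => product.
13^7*3^7*7^3*11^2*2^7=62748517*2187*343*121*128=729023804185412736


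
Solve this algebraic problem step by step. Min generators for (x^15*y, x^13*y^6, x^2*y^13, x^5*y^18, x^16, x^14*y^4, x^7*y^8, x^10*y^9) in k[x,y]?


Remove redundant (divisible by others).
x^5*y^18 redundant.
x^10*y^9 redundant.
Min: x^16, x^15*y, x^14*y^4, x^13*y^6, x^7*y^8, x^2*y^13
Count=6


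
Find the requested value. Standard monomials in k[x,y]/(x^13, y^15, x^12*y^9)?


k[x,y]/I, I = (x^13, y^15, x^12*y^9)
Rect: 13x15=195. Corner: (13-12)x(15-9)=6.
dim = 195-6 = 189


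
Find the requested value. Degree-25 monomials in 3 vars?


C(d+n-1,n-1)=C(27,2)=351


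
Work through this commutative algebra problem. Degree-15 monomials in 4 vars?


C(d+n-1,n-1)=C(18,3)=816


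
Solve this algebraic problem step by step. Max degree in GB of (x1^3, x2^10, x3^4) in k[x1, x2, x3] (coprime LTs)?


Pure powers, coprime LTs => already GB.
Degrees: 3, 10, 4
Max=10


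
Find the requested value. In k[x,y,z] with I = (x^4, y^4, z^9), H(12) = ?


Need i<4, j<4, k<9 with i+j+k=12.
For each i, j ranges over max(0,12-i-8)..min(3,12-i):
  i=0: j in [4,3] -> 0
  i=1: j in [3,3] -> 1
  i=2: j in [2,3] -> 2
  i=3: j in [1,3] -> 3
H(12) = 0+1+2+3 = 6


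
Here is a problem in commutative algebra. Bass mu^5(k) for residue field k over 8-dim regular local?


C(n,i)=C(8,5)=56


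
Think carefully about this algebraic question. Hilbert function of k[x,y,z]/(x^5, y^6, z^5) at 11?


Need i<5, j<6, k<5 with i+j+k=11.
For each i, j ranges over max(0,11-i-4)..min(5,11-i):
  i=0: j in [7,5] -> 0
  i=1: j in [6,5] -> 0
  i=2: j in [5,5] -> 1
  i=3: j in [4,5] -> 2
  i=4: j in [3,5] -> 3
H(11) = 0+0+1+2+3 = 6


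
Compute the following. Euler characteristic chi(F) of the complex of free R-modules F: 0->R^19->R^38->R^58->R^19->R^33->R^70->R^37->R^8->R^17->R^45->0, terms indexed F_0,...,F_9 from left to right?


chi = sum (-1)^i * rank:
(-1)^0*19=19
(-1)^1*38=-38
(-1)^2*58=58
(-1)^3*19=-19
(-1)^4*33=33
(-1)^5*70=-70
(-1)^6*37=37
(-1)^7*8=-8
(-1)^8*17=17
(-1)^9*45=-45
chi=-16


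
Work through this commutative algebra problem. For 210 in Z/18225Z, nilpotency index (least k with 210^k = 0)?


210^k mod 18225:
k=1: 210
k=2: 7650
k=3: 2700
k=4: 2025
k=5: 6075
k=6: 0
First zero at k = 6


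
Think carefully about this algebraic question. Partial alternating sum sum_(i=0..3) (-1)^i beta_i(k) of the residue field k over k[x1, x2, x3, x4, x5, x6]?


Koszul resolution: beta_i(k)=C(n,i), n=6
sum_(i=0..p) (-1)^i C(n,i) = (-1)^p C(n-1,p)
(-1)^3*C(5,3) = (-1)^3*10 = -10


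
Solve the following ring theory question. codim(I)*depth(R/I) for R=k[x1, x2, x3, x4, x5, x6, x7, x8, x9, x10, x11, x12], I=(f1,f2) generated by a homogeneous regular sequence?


codim=2, depth=dim(R/I)=12-2=10
Product=2*10=20


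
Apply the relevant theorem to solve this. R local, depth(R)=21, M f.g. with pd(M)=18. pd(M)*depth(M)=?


pd+depth=21
depth=21-18=3
pd*depth=18*3=54


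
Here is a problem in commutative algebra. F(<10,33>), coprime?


gcd(10,33)=1 => F=ab-a-b=10*33-10-33=330-43=287


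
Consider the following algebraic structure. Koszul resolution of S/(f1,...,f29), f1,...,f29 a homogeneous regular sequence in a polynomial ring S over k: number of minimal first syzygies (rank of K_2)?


Regular sequence => Koszul complex is the minimal free resolution.
Syz_1 minimally generated by Koszul relations f_i*e_j - f_j*e_i (i<j): mu(Syz_1) = beta_2 = C(m,2) = m(m-1)/2
m=29
29*28/2 = 406


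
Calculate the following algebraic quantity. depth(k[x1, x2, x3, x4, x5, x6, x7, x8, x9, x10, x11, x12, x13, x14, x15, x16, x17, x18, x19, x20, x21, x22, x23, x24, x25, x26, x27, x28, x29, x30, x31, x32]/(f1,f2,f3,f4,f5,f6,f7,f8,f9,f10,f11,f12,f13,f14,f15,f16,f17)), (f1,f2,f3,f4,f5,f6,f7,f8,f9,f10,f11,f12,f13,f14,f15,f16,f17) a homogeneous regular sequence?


depth(R)=32
depth(R/I)=32-17=15


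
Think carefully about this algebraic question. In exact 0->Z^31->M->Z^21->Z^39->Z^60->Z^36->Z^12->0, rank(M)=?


Alt sum=0:
(-1)^0*31 + (-1)^1*? + (-1)^2*21 + (-1)^3*39 + (-1)^4*60 + (-1)^5*36 + (-1)^6*12=0
rank(M)=49


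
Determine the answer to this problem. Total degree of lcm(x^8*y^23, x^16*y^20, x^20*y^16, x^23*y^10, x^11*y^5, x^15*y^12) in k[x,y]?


lcm = componentwise max:
x: max(8,16,20,23,11,15)=23
y: max(23,20,16,10,5,12)=23
Total=23+23=46


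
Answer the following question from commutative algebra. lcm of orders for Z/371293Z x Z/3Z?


Exponent = lcm of the cyclic orders; pairwise coprime => product.
13^5*3^1=371293*3=1113879


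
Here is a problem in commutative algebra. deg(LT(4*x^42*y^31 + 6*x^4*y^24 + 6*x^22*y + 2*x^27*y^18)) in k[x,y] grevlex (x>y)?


LT: 4*x^42*y^31
deg_x=42, deg_y=31
Total=42+31=73


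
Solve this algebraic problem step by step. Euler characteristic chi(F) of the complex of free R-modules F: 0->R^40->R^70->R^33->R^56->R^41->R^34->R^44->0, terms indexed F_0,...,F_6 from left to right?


chi = sum (-1)^i * rank:
(-1)^0*40=40
(-1)^1*70=-70
(-1)^2*33=33
(-1)^3*56=-56
(-1)^4*41=41
(-1)^5*34=-34
(-1)^6*44=44
chi=-2


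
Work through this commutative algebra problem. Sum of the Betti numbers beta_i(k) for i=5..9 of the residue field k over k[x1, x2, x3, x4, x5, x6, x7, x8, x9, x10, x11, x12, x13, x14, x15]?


Koszul resolution: beta_i(k)=C(n,i), n=15
C(15,5)=3003, C(15,6)=5005, C(15,7)=6435, C(15,8)=6435, C(15,9)=5005
Sum=25883


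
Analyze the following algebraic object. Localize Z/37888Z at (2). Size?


2-primary part: 37888=2^10*37
Size=2^10=1024


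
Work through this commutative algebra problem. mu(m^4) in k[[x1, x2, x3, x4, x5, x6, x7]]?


C(n+d-1,d)=C(10,4)=210


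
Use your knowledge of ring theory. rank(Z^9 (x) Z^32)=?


rank(M(x)N) = rank(M)*rank(N)
9*32 = 288


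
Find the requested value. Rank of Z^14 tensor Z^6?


rank(M(x)N) = rank(M)*rank(N)
14*6 = 84


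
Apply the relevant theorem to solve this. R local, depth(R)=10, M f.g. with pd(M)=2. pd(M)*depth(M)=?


pd+depth=10
depth=10-2=8
pd*depth=2*8=16


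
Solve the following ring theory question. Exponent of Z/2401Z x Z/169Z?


Exponent = lcm of the cyclic orders; pairwise coprime => product.
7^4*13^2=2401*169=405769


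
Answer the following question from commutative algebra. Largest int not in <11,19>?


gcd(11,19)=1 => F=ab-a-b=11*19-11-19=209-30=179


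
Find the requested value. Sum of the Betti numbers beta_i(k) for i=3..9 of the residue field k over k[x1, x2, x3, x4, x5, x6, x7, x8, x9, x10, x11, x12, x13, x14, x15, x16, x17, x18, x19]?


Koszul resolution: beta_i(k)=C(n,i), n=19
C(19,3)=969, C(19,4)=3876, C(19,5)=11628, C(19,6)=27132, C(19,7)=50388, C(19,8)=75582, C(19,9)=92378
Sum=261953


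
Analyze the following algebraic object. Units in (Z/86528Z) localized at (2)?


Local ring = Z/512Z.
phi(512) = 2^8*(2-1) = 256


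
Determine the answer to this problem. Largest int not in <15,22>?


gcd(15,22)=1 => F=ab-a-b=15*22-15-22=330-37=293


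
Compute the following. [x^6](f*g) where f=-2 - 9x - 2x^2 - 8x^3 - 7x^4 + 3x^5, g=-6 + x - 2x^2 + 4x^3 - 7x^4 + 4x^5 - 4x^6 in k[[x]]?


[x^6] = sum a_i*b_j, i+j=6
  -2*-4=8
  -9*4=-36
  -2*-7=14
  -8*4=-32
  -7*-2=14
  3*1=3
Sum=-29


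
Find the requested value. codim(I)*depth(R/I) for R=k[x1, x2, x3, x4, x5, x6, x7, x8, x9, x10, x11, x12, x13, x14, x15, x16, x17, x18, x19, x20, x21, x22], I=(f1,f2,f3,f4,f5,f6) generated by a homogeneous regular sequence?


codim=6, depth=dim(R/I)=22-6=16
Product=6*16=96


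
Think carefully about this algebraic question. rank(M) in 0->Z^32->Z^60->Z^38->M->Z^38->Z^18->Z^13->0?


Alt sum=0:
(-1)^0*32 + (-1)^1*60 + (-1)^2*38 + (-1)^3*? + (-1)^4*38 + (-1)^5*18 + (-1)^6*13=0
rank(M)=43


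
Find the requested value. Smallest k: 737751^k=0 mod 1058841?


737751^k mod 1058841:
k=1: 737751
k=2: 498771
k=3: 379701
k=4: 994014
k=5: 605052
k=6: 0
First zero at k = 6


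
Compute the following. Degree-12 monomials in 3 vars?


C(d+n-1,n-1)=C(14,2)=91


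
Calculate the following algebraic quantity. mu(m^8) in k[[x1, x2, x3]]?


C(n+d-1,d)=C(10,8)=45


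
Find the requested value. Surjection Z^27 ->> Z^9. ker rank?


rank(ker) = 27-9 = 18


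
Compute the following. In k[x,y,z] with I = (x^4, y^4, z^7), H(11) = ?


Need i<4, j<4, k<7 with i+j+k=11.
For each i, j ranges over max(0,11-i-6)..min(3,11-i):
  i=0: j in [5,3] -> 0
  i=1: j in [4,3] -> 0
  i=2: j in [3,3] -> 1
  i=3: j in [2,3] -> 2
H(11) = 0+0+1+2 = 3


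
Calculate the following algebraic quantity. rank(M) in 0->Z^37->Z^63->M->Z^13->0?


Alt sum=0:
(-1)^0*37 + (-1)^1*63 + (-1)^2*? + (-1)^3*13=0
rank(M)=39


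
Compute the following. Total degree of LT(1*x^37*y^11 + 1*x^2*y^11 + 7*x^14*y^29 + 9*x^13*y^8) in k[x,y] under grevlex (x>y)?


LT: 1*x^37*y^11
deg_x=37, deg_y=11
Total=37+11=48


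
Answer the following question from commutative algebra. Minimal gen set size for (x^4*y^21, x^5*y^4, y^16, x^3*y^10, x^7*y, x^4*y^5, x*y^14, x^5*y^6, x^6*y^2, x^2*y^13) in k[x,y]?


Remove redundant (divisible by others).
x^4*y^21 redundant.
x^5*y^6 redundant.
Min: x^7*y, x^6*y^2, x^5*y^4, x^4*y^5, x^3*y^10, x^2*y^13, x*y^14, y^16
Count=8


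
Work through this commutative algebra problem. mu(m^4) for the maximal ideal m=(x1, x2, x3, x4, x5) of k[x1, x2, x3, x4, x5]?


Graded Nakayama: mu(m^d) = dim_k (m^d/m^(d+1)) = #degree-4 monomials in 5 vars
C(n+d-1,d)=C(8,4)=70


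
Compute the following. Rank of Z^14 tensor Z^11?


rank(M(x)N) = rank(M)*rank(N)
14*11 = 154


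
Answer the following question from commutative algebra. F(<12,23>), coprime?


gcd(12,23)=1 => F=ab-a-b=12*23-12-23=276-35=241


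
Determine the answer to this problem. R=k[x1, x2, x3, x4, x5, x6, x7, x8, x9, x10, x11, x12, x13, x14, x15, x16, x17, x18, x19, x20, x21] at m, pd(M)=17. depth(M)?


pd+depth=depth(R)=21
depth=21-17=4


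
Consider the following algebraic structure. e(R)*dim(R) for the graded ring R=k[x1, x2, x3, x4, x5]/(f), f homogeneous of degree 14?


e(R)=deg(f)=14, dim(R)=5-1=4
e*dim=14*4=56


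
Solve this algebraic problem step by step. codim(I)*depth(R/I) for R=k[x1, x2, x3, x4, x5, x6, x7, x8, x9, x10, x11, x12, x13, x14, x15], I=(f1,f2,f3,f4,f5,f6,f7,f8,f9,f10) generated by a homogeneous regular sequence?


codim=10, depth=dim(R/I)=15-10=5
Product=10*5=50


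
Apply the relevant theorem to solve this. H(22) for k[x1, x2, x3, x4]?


C(d+n-1,n-1)=C(25,3)=2300


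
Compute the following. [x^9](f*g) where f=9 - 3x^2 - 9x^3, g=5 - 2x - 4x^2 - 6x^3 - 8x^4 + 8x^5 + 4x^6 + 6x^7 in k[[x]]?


[x^9] = sum a_i*b_j, i+j=9
  -3*6=-18
  -9*4=-36
Sum=-54


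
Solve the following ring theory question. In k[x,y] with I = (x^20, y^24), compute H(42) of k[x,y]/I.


k[x,y], I = (x^20, y^24), d = 42
Need i < 20 and d-i < 24.
Range: 19 <= i <= 19.
H(42) = 1


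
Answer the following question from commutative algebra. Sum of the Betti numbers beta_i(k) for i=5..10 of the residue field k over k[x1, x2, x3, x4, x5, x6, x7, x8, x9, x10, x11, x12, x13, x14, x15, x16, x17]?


Koszul resolution: beta_i(k)=C(n,i), n=17
C(17,5)=6188, C(17,6)=12376, C(17,7)=19448, C(17,8)=24310, C(17,9)=24310, C(17,10)=19448
Sum=106080


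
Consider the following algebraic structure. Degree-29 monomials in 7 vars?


C(d+n-1,n-1)=C(35,6)=1623160


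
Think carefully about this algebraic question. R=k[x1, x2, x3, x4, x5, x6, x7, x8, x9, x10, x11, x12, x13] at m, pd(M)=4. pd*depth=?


pd+depth=13
depth=13-4=9
pd*depth=4*9=36


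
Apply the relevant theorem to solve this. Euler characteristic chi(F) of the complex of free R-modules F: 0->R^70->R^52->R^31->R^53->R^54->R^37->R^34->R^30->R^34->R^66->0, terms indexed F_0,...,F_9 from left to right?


chi = sum (-1)^i * rank:
(-1)^0*70=70
(-1)^1*52=-52
(-1)^2*31=31
(-1)^3*53=-53
(-1)^4*54=54
(-1)^5*37=-37
(-1)^6*34=34
(-1)^7*30=-30
(-1)^8*34=34
(-1)^9*66=-66
chi=-15


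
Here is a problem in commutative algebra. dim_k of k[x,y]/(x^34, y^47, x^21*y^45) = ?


k[x,y]/I, I = (x^34, y^47, x^21*y^45)
Rect: 34x47=1598. Corner: (34-21)x(47-45)=26.
dim = 1598-26 = 1572


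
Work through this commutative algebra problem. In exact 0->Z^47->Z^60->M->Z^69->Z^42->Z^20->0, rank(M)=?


Alt sum=0:
(-1)^0*47 + (-1)^1*60 + (-1)^2*? + (-1)^3*69 + (-1)^4*42 + (-1)^5*20=0
rank(M)=60


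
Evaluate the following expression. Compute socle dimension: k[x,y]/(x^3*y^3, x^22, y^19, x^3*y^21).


Socle = ann(m) = span of standard monomials u with x*u, y*u in I (staircase corners).
Redundant generators: x^3*y^21
Minimal generators: x^22, x^3*y^3, y^19
Corners: x^2y^18, x^21y^2
Socle dim=2


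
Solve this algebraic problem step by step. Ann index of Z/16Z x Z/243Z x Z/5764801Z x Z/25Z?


Exponent = lcm of the cyclic orders; pairwise coprime => product.
2^4*3^5*7^8*5^2=16*243*5764801*25=560338657200


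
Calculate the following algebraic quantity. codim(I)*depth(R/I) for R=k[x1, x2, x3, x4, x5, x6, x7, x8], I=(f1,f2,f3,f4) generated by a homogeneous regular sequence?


codim=4, depth=dim(R/I)=8-4=4
Product=4*4=16


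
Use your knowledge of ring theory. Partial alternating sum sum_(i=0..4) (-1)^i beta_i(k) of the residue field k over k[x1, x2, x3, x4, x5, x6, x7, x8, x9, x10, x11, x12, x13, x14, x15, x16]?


Koszul resolution: beta_i(k)=C(n,i), n=16
sum_(i=0..p) (-1)^i C(n,i) = (-1)^p C(n-1,p)
(-1)^4*C(15,4) = (-1)^4*1365 = 1365


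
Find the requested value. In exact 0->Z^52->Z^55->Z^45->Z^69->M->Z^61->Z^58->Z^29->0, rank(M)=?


Alt sum=0:
(-1)^0*52 + (-1)^1*55 + (-1)^2*45 + (-1)^3*69 + (-1)^4*? + (-1)^5*61 + (-1)^6*58 + (-1)^7*29=0
rank(M)=59


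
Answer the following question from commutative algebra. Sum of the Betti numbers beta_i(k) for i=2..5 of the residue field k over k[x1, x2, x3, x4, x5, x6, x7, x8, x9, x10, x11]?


Koszul resolution: beta_i(k)=C(n,i), n=11
C(11,2)=55, C(11,3)=165, C(11,4)=330, C(11,5)=462
Sum=1012


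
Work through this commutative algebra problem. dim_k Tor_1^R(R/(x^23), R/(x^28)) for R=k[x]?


Tor_1(R/I,R/J)=(I cap J)/IJ=(x^28)/(x^51)
dim=51-28=min(23,28)=23


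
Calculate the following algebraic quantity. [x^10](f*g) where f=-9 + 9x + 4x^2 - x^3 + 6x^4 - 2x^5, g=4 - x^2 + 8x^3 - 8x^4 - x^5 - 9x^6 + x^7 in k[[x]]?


[x^10] = sum a_i*b_j, i+j=10
  -1*1=-1
  6*-9=-54
  -2*-1=2
Sum=-53


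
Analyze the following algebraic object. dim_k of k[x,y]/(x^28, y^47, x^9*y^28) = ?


k[x,y]/I, I = (x^28, y^47, x^9*y^28)
Rect: 28x47=1316. Corner: (28-9)x(47-28)=361.
dim = 1316-361 = 955


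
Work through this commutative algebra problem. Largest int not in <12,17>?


gcd(12,17)=1 => F=ab-a-b=12*17-12-17=204-29=175


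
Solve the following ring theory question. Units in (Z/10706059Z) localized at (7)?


Local ring = Z/823543Z.
phi(823543) = 7^6*(7-1) = 705894


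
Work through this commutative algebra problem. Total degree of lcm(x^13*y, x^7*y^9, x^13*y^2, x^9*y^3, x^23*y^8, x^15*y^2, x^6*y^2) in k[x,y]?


lcm = componentwise max:
x: max(13,7,13,9,23,15,6)=23
y: max(1,9,2,3,8,2,2)=9
Total=23+9=32


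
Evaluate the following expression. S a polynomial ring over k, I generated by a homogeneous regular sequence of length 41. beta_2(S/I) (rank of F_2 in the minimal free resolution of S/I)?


Regular sequence => Koszul complex is the minimal free resolution.
Syz_1 minimally generated by Koszul relations f_i*e_j - f_j*e_i (i<j): mu(Syz_1) = beta_2 = C(m,2) = m(m-1)/2
m=41
41*40/2 = 820


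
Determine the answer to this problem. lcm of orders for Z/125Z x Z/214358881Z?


Exponent = lcm of the cyclic orders; pairwise coprime => product.
5^3*11^8=125*214358881=26794860125


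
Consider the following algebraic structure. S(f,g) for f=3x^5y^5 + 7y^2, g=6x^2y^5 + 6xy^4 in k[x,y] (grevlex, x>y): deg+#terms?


LT(f)=3x^5y^5, LT(g)=6x^2y^5
lcm(LM)=x^5y^5
S(f,g) (scaled by 18 to clear denominators) = 6*f - 3x^3*g = -18x^4y^4 + 42y^2
2 terms, deg 8.
8+2=10


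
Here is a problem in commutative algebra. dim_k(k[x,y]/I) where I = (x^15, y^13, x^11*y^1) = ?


k[x,y]/I, I = (x^15, y^13, x^11*y^1)
Rect: 15x13=195. Corner: (15-11)x(13-1)=48.
dim = 195-48 = 147


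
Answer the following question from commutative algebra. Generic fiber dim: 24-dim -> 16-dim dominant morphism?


dim(fiber)=dim(X)-dim(Y)=24-16=8


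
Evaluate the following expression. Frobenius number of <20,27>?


gcd(20,27)=1 => F=ab-a-b=20*27-20-27=540-47=493


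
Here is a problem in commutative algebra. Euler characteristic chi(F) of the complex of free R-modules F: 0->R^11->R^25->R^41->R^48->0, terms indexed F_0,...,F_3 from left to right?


chi = sum (-1)^i * rank:
(-1)^0*11=11
(-1)^1*25=-25
(-1)^2*41=41
(-1)^3*48=-48
chi=-21


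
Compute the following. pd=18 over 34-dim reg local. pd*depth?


pd+depth=34
depth=34-18=16
pd*depth=18*16=288


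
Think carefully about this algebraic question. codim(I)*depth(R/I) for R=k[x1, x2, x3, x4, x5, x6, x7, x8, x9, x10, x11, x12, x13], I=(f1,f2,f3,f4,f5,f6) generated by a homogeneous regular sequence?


codim=6, depth=dim(R/I)=13-6=7
Product=6*7=42


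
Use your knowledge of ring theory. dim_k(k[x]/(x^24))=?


Basis: 1,x,...,x^23
dim=24


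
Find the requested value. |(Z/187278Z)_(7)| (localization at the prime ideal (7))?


7-primary part: 187278=7^4*78
Size=7^4=2401


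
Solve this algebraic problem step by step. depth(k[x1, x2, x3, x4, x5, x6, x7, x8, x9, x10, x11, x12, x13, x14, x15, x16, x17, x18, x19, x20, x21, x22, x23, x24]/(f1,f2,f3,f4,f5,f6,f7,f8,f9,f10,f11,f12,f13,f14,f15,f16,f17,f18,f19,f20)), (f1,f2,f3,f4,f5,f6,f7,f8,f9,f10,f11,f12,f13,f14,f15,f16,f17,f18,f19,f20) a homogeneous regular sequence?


depth(R)=24
depth(R/I)=24-20=4


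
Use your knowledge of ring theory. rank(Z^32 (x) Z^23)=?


rank(M(x)N) = rank(M)*rank(N)
32*23 = 736


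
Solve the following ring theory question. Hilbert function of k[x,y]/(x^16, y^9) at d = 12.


k[x,y], I = (x^16, y^9), d = 12
Need i < 16 and d-i < 9.
Range: 4 <= i <= 12.
H(12) = 9


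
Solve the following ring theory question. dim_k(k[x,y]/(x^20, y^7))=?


Basis: x^i*y^j, i<20, j<7
20*7=140


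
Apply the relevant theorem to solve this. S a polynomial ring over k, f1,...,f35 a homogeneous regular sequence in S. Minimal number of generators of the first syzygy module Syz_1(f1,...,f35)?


Regular sequence => Koszul complex is the minimal free resolution.
Syz_1 minimally generated by Koszul relations f_i*e_j - f_j*e_i (i<j): mu(Syz_1) = beta_2 = C(m,2) = m(m-1)/2
m=35
35*34/2 = 595


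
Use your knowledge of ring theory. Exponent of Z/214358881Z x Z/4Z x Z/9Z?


Exponent = lcm of the cyclic orders; pairwise coprime => product.
11^8*2^2*3^2=214358881*4*9=7716919716


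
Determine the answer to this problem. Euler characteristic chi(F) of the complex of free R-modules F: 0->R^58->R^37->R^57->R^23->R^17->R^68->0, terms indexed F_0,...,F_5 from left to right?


chi = sum (-1)^i * rank:
(-1)^0*58=58
(-1)^1*37=-37
(-1)^2*57=57
(-1)^3*23=-23
(-1)^4*17=17
(-1)^5*68=-68
chi=4


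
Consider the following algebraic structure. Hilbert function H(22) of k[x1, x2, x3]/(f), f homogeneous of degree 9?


C(24,2)-C(15,2)=276-105=171


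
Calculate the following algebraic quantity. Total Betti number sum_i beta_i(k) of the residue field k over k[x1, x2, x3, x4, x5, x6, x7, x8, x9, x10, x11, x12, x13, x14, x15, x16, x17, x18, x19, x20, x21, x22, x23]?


Koszul resolution: beta_i(k)=C(n,i), n=23
sum_i C(23,i) = 2^23 = 8388608


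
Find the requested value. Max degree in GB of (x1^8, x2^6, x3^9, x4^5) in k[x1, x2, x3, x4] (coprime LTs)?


Pure powers, coprime LTs => already GB.
Degrees: 8, 6, 9, 5
Max=9


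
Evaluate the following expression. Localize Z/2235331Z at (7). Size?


7-primary part: 2235331=7^6*19
Size=7^6=117649


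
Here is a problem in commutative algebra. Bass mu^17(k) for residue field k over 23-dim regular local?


C(n,i)=C(23,17)=100947


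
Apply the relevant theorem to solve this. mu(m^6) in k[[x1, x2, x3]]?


C(n+d-1,d)=C(8,6)=28


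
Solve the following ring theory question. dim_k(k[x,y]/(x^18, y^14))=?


Basis: x^i*y^j, i<18, j<14
18*14=252


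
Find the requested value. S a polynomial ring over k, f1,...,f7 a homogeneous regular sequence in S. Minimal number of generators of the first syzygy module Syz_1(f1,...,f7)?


Regular sequence => Koszul complex is the minimal free resolution.
Syz_1 minimally generated by Koszul relations f_i*e_j - f_j*e_i (i<j): mu(Syz_1) = beta_2 = C(m,2) = m(m-1)/2
m=7
7*6/2 = 21


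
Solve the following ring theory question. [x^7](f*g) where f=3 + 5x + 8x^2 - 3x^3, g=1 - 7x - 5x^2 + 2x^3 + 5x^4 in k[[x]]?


[x^7] = sum a_i*b_j, i+j=7
  -3*5=-15
Sum=-15


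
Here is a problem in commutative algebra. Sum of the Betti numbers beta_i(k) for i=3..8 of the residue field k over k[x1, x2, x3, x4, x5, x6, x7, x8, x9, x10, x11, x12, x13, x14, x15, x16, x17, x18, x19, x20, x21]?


Koszul resolution: beta_i(k)=C(n,i), n=21
C(21,3)=1330, C(21,4)=5985, C(21,5)=20349, C(21,6)=54264, C(21,7)=116280, C(21,8)=203490
Sum=401698


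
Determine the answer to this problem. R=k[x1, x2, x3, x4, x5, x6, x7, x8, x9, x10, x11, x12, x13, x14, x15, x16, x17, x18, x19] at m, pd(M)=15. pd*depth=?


pd+depth=19
depth=19-15=4
pd*depth=15*4=60


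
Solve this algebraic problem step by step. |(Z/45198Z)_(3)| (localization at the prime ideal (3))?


3-primary part: 45198=3^6*62
Size=3^6=729


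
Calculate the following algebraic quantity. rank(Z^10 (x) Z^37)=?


rank(M(x)N) = rank(M)*rank(N)
10*37 = 370


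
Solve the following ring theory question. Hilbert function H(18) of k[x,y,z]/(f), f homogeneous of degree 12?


C(20,2)-C(8,2)=190-28=162


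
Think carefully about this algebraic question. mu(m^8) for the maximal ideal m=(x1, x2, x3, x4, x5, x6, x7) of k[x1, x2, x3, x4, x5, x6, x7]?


Graded Nakayama: mu(m^d) = dim_k (m^d/m^(d+1)) = #degree-8 monomials in 7 vars
C(n+d-1,d)=C(14,8)=3003


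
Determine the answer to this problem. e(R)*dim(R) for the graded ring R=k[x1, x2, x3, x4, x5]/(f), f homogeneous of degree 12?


e(R)=deg(f)=12, dim(R)=5-1=4
e*dim=12*4=48


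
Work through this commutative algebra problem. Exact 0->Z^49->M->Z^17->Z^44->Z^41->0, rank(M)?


Alt sum=0:
(-1)^0*49 + (-1)^1*? + (-1)^2*17 + (-1)^3*44 + (-1)^4*41=0
rank(M)=63


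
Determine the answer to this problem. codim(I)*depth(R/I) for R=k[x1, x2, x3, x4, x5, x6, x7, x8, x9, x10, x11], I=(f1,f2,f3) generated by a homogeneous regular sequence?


codim=3, depth=dim(R/I)=11-3=8
Product=3*8=24


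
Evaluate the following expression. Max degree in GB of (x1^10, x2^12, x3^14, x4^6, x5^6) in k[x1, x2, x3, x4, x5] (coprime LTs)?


Pure powers, coprime LTs => already GB.
Degrees: 10, 12, 14, 6, 6
Max=14


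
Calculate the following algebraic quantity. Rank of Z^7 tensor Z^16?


rank(M(x)N) = rank(M)*rank(N)
7*16 = 112


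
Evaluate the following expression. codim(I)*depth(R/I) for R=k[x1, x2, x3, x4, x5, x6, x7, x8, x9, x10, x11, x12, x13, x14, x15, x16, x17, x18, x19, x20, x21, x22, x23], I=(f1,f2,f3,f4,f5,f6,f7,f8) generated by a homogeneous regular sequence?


codim=8, depth=dim(R/I)=23-8=15
Product=8*15=120


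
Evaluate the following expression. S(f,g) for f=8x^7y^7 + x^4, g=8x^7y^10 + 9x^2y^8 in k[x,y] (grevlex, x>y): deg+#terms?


LT(f)=8x^7y^7, LT(g)=8x^7y^10
lcm(LM)=x^7y^10
S(f,g) (scaled by 64 to clear denominators) = 8y^3*f - 8*g = -72x^2y^8 + 8x^4y^3
2 terms, deg 10.
10+2=12


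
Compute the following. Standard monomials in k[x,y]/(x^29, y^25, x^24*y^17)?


k[x,y]/I, I = (x^29, y^25, x^24*y^17)
Rect: 29x25=725. Corner: (29-24)x(25-17)=40.
dim = 725-40 = 685


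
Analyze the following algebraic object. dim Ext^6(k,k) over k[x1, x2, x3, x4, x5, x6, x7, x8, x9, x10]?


C(n,i)=C(10,6)=210


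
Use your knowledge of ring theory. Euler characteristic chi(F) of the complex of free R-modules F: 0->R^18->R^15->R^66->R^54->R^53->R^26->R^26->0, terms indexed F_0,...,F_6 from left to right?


chi = sum (-1)^i * rank:
(-1)^0*18=18
(-1)^1*15=-15
(-1)^2*66=66
(-1)^3*54=-54
(-1)^4*53=53
(-1)^5*26=-26
(-1)^6*26=26
chi=68


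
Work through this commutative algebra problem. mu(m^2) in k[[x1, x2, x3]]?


C(n+d-1,d)=C(4,2)=6


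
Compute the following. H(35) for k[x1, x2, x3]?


C(d+n-1,n-1)=C(37,2)=666


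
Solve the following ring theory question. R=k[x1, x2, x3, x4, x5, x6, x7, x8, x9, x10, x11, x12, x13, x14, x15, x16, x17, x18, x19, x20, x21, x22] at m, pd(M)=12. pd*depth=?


pd+depth=22
depth=22-12=10
pd*depth=12*10=120


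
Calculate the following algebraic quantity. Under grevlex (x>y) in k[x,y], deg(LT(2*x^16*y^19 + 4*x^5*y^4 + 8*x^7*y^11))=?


LT: 2*x^16*y^19
deg_x=16, deg_y=19
Total=16+19=35


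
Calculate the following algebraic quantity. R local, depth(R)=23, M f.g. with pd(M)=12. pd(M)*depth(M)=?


pd+depth=23
depth=23-12=11
pd*depth=12*11=132


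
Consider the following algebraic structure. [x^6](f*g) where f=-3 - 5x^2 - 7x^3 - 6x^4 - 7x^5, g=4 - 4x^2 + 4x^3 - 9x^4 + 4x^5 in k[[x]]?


[x^6] = sum a_i*b_j, i+j=6
  -5*-9=45
  -7*4=-28
  -6*-4=24
Sum=41


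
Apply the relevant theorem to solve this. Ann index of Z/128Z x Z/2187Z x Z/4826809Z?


Exponent = lcm of the cyclic orders; pairwise coprime => product.
2^7*3^7*13^6=128*2187*4826809=1351197604224


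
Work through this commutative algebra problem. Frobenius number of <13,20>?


gcd(13,20)=1 => F=ab-a-b=13*20-13-20=260-33=227


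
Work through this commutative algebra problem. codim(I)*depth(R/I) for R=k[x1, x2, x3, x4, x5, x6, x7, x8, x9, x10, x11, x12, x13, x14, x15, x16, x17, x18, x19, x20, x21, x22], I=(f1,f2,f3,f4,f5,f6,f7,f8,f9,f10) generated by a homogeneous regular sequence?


codim=10, depth=dim(R/I)=22-10=12
Product=10*12=120


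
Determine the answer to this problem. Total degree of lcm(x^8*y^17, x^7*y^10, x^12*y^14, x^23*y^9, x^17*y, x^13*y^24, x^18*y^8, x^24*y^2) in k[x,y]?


lcm = componentwise max:
x: max(8,7,12,23,17,13,18,24)=24
y: max(17,10,14,9,1,24,8,2)=24
Total=24+24=48


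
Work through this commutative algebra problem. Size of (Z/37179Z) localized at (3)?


3-primary part: 37179=3^7*17
Size=3^7=2187


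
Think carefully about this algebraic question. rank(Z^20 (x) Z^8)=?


rank(M(x)N) = rank(M)*rank(N)
20*8 = 160


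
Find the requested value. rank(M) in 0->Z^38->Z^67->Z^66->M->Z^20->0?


Alt sum=0:
(-1)^0*38 + (-1)^1*67 + (-1)^2*66 + (-1)^3*? + (-1)^4*20=0
rank(M)=57


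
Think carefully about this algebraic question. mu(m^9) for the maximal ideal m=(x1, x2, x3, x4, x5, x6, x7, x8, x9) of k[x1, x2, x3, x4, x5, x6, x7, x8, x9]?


Graded Nakayama: mu(m^d) = dim_k (m^d/m^(d+1)) = #degree-9 monomials in 9 vars
C(n+d-1,d)=C(17,9)=24310


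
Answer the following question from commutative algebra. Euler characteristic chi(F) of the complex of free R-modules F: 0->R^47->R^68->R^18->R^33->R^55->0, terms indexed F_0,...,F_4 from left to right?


chi = sum (-1)^i * rank:
(-1)^0*47=47
(-1)^1*68=-68
(-1)^2*18=18
(-1)^3*33=-33
(-1)^4*55=55
chi=19


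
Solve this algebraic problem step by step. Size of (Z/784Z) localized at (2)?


2-primary part: 784=2^4*49
Size=2^4=16


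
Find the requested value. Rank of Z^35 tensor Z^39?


rank(M(x)N) = rank(M)*rank(N)
35*39 = 1365


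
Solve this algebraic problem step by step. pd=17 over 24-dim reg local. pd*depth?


pd+depth=24
depth=24-17=7
pd*depth=17*7=119


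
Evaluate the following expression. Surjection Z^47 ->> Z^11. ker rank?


rank(ker) = 47-11 = 36


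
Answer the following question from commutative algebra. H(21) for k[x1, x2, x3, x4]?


C(d+n-1,n-1)=C(24,3)=2024


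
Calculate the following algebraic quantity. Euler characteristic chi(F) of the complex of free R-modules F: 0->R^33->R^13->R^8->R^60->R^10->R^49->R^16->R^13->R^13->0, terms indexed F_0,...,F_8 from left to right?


chi = sum (-1)^i * rank:
(-1)^0*33=33
(-1)^1*13=-13
(-1)^2*8=8
(-1)^3*60=-60
(-1)^4*10=10
(-1)^5*49=-49
(-1)^6*16=16
(-1)^7*13=-13
(-1)^8*13=13
chi=-55
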